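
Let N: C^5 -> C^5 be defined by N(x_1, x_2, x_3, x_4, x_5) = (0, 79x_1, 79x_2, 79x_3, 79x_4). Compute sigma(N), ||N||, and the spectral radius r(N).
sigma(N) = {0}; ||N|| = 79; r(N) = 0. (N is nilpotent with N^5 = 0.)

On C^5, N is a strictly lower-triangular matrix with 79 on the subdiagonal and zeros elsewhere, so its characteristic polynomial is lambda^5 and every eigenvalue is 0: sigma(N) = {0}. For the operator norm, N e_i = 79e_{i+1} for i = 1, ..., 4 and N e_5 = 0, so the singular values of N are 79 (with multiplicity 4) and 0; hence ||N|| = 79. The spectral radius r(N) = max|lambda| = 0. Note ||N|| > r(N) — characteristic of non-normal nilpotent operators. Indeed N^5 = 0.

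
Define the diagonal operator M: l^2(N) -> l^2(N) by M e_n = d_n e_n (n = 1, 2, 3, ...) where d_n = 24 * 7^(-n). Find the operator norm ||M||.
||M|| = 24/7 (attained at n = 1)

For M diagonal, ||M|| = sup_n |d_n|. The sequence d_n = 24 * 7^(-n) is positive and strictly decreasing (ratio 7^(-1) < 1), so the supremum is d_1 = 24/7. Hence ||M|| = 24/7.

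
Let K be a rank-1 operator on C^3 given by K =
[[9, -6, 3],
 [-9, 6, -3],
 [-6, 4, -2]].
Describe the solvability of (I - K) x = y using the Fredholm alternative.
(I - K) is invertible (det(I - K) = -12 ≠ 0), so for every y in C^3 the equation (I - K) x = y has a unique solution.

K has rank 1, so it is an outer product K = u v^T: every row of K is a multiple of one row vector. Reading off the entries, u = (3, -3, -2) and v = (3, -2, 1) (row i of K equals u_i·v^T). A rank-one matrix u v^T satisfies K u = u (v·u) and kills the (2)-dimensional subspace v^⊥, so its characteristic polynomial is lambda^2 (lambda - v·u) with v·u = tr K = 13. Hence the eigenvalues of I - K are 1 (multiplicity 2) and 1 - (13) = -12, so det(I - K) = -12. (Direct check: I - K =
[[-8, 6, -3],
 [9, -5, 3],
 [6, -4, 3]]
has determinant -12.) The finite-dimensional Fredholm alternative says: either (I - K) is invertible, or ker(I - K) ≠ {0} and then range(I - K) = ker((I - K)^*)^⊥, with dim ker(I - K) = dim ker((I - K)^*). Since det(I - K) ≠ 0, 1 is not an eigenvalue of K and ker(I - K) = {0}, so we are in the first case: for every y there is a unique x = (I - K)^(-1) y. Explicitly, by the Sherman–Morrison formula, (I - u v^T)^(-1) = I + u v^T/(1 - v·u), i.e. (I - K)^(-1) = I + K/(-12).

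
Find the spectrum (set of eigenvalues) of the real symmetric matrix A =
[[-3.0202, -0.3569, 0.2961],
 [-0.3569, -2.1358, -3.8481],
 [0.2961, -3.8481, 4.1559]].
sigma(A) ≈ {-4, -3, 6}

A is real symmetric, so its spectrum consists of real eigenvalues. Expanding the characteristic polynomial of the displayed matrix gives
  det(λ I - A) = p(λ) = λ^3 + (1)λ^2 + (-30)λ + (-72.0018).
Solving p(λ) = 0 yields eigenvalues ≈ -4, -3, 6. (A is shown rounded to 4 decimals, so these recover the underlying integer eigenvalues to within that precision.)
Verification: the trace of A = -1 equals the sum of eigenvalues -1, and det(A) ≈ 72.0018 matches the eigenvalue product 72.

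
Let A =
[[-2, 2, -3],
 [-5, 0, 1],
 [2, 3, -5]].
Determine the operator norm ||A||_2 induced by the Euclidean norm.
||A||_2 ≈ 7.1974 (= sqrt(largest eigenvalue of A^T A))

||A||_2 = sigma_max(A) = sqrt(lambda_max(A^T A)). Form the symmetric matrix M = A^T A =
[[33, 2, -9],
 [2, 13, -21],
 [-9, -21, 35]].
Its characteristic polynomial (trace, sum of principal 2x2 minors, determinant of M give the coefficients) is
  p(λ) = det(λ I - M) = λ^3 - 81λ^2 + 1513λ - 25.
No integer candidate from the rational root theorem (±divisors of 25) is a root, so the roots are irrational. The cubic discriminant is Δ = 1167174896 > 0, so there are three distinct real roots. p(0) = -25 and p(1) = 1408 have opposite signs, so a root lies in (0, 1); Newton's method refines it to λ ≈ 0.0165. p(29) = 120 and p(30) = -535 have opposite signs, so a root lies in (29, 30); Newton's method refines it to λ ≈ 29.1816. p(51) = -892 and p(52) = 235 have opposite signs, so a root lies in (51, 52); Newton's method refines it to λ ≈ 51.8019. Check (Vieta): the three roots sum to 81, matching tr M = 81.
So the eigenvalues of A^T A are ≈ 0.0165, 29.1816, 51.8019 (all ≥ 0, as they must be for A^T A). The largest is λ_max ≈ 51.8019, hence ||A||_2 = sqrt(λ_max) ≈ 7.1974.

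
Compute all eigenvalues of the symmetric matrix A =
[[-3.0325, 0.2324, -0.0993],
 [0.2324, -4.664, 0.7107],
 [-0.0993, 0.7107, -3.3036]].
sigma(A) ≈ {-5, -3} (-3 with multiplicity 2)

A is real symmetric, so its spectrum consists of real eigenvalues. Expanding the characteristic polynomial of the displayed matrix gives
  det(λ I - A) = p(λ) = λ^3 + (11)λ^2 + (39)λ + (45.0014).
Solving p(λ) = 0 yields eigenvalues ≈ -5, -3, -3. (A is shown rounded to 4 decimals, so these recover the underlying integer eigenvalues to within that precision.)
Verification: the trace of A = -11 equals the sum of eigenvalues -11, and det(A) ≈ -45.0014 matches the eigenvalue product -45.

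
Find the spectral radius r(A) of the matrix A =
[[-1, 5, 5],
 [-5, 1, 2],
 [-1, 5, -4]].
r(A) ≈ 6.3566

The eigenvalues of A are the roots of its characteristic polynomial. With M = A (coefficients from the trace, the sum of principal 2x2 minors, and det A):
  p(λ) = det(λ I - M) = λ^3 + 4λ^2 + 19λ + 216.
No integer candidate from the rational root theorem (±divisors of 216) is a root, so the roots are irrational. The cubic discriminant is Δ = -1041180 < 0, so there is one real root and a complex-conjugate pair. p(-7) = -64 and p(-6) = 30 have opposite signs, so a root lies in (-7, -6); Newton's method refines it to λ ≈ -6.3566. Dividing out (λ - (-6.3566)) leaves approximately λ^2 - 2.3566λ + 33.9803. For λ^2 - 2.3566λ + 33.9803 the discriminant is -130.3673. It is negative, so the remaining roots are the complex-conjugate pair λ ≈ 1.1783 ± 5.7089i. Their product equals the constant term, so |λ|^2 ≈ 33.9803 and |λ| ≈ 5.8293.
Thus the eigenvalues (to 4 decimals) are -6.3566 (modulus 6.3566); 1.1783 ± 5.7089i (modulus 5.8293). The spectral radius is the largest modulus: r(A) ≈ 6.3566. (Cross-check: r(A) ≤ ||A||_2 ≈ 8.0476; equality holds whenever A is normal, though it can also hold for some non-normal A.)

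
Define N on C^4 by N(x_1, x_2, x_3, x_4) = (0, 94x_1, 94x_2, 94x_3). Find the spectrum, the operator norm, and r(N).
sigma(N) = {0}; ||N|| = 94; r(N) = 0. (N is nilpotent with N^4 = 0.)

On C^4, N is a strictly lower-triangular matrix with 94 on the subdiagonal and zeros elsewhere, so its characteristic polynomial is lambda^4 and every eigenvalue is 0: sigma(N) = {0}. For the operator norm, N e_i = 94e_{i+1} for i = 1, ..., 3 and N e_4 = 0, so the singular values of N are 94 (with multiplicity 3) and 0; hence ||N|| = 94. The spectral radius r(N) = max|lambda| = 0. Note ||N|| > r(N) — characteristic of non-normal nilpotent operators. Indeed N^4 = 0.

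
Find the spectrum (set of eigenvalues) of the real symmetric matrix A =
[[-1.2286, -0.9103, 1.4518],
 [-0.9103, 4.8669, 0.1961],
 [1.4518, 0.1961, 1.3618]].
sigma(A) ≈ {-2, 2, 5}

A is real symmetric, so its spectrum consists of real eigenvalues. Expanding the characteristic polynomial of the displayed matrix gives
  det(λ I - A) = p(λ) = λ^3 + (-5)λ^2 + (-4)λ + (20).
Solving p(λ) = 0 yields eigenvalues ≈ -2, 2, 5. (A is shown rounded to 4 decimals, so these recover the underlying integer eigenvalues to within that precision.)
Verification: the trace of A = 5 equals the sum of eigenvalues 5, and det(A) ≈ -20.0005 matches the eigenvalue product -20.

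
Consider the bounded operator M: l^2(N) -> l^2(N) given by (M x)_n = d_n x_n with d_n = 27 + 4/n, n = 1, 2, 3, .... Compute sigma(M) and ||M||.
sigma(M) = {27 + 4/n : n ≥ 1} ∪ {27}; ||M|| = 31

A bounded diagonal operator on l^2 with diagonal entries d_n has spectrum equal to the closure of {d_n : n ≥ 1}: every d_n is an eigenvalue (with eigenvector e_n), so {d_n} ⊂ sigma(M); the spectrum is closed, so its closure is too; and for lambda not in the closure, (M - lambda I) has bounded inverse (the diagonal entries 1/(d_n - lambda) are bounded). For our sequence d_n = 27 + 4/n, n = 1, 2, 3, ...:
  - {d_n} = {27 + 4/n : n ≥ 1}; the only limit point is 27
  - closure = {27 + 4/n : n ≥ 1} ∪ {27}
For the norm: a diagonal operator has ||M|| = sup_n |d_n|. Here d_n = 27 + 4/n is positive and decreasing, so sup_n |d_n| = d_1 = 27 + 4 = 31. So ||M|| = 31.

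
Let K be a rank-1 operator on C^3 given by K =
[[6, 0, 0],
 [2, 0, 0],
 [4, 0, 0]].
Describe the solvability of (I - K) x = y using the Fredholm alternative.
(I - K) is invertible (det(I - K) = -5 ≠ 0), so for every y in C^3 the equation (I - K) x = y has a unique solution.

K has rank 1, so it is an outer product K = u v^T: every row of K is a multiple of one row vector. Reading off the entries, u = (3, 1, 2) and v = (2, 0, 0) (row i of K equals u_i·v^T). A rank-one matrix u v^T satisfies K u = u (v·u) and kills the (2)-dimensional subspace v^⊥, so its characteristic polynomial is lambda^2 (lambda - v·u) with v·u = tr K = 6. Hence the eigenvalues of I - K are 1 (multiplicity 2) and 1 - (6) = -5, so det(I - K) = -5. (Direct check: I - K =
[[-5, 0, 0],
 [-2, 1, 0],
 [-4, 0, 1]]
has determinant -5.) The finite-dimensional Fredholm alternative says: either (I - K) is invertible, or ker(I - K) ≠ {0} and then range(I - K) = ker((I - K)^*)^⊥, with dim ker(I - K) = dim ker((I - K)^*). Since det(I - K) ≠ 0, 1 is not an eigenvalue of K and ker(I - K) = {0}, so we are in the first case: for every y there is a unique x = (I - K)^(-1) y. Explicitly, by the Sherman–Morrison formula, (I - u v^T)^(-1) = I + u v^T/(1 - v·u), i.e. (I - K)^(-1) = I + K/(-5).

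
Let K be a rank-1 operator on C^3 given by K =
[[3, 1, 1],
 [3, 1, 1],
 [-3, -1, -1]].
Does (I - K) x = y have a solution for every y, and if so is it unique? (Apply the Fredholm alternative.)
(I - K) is invertible (det(I - K) = -2 ≠ 0), so for every y in C^3 the equation (I - K) x = y has a unique solution.

K has rank 1, so it is an outer product K = u v^T: every row of K is a multiple of one row vector. Reading off the entries, u = (-1, -1, 1) and v = (-3, -1, -1) (row i of K equals u_i·v^T). A rank-one matrix u v^T satisfies K u = u (v·u) and kills the (2)-dimensional subspace v^⊥, so its characteristic polynomial is lambda^2 (lambda - v·u) with v·u = tr K = 3. Hence the eigenvalues of I - K are 1 (multiplicity 2) and 1 - (3) = -2, so det(I - K) = -2. (Direct check: I - K =
[[-2, -1, -1],
 [-3, 0, -1],
 [3, 1, 2]]
has determinant -2.) The finite-dimensional Fredholm alternative says: either (I - K) is invertible, or ker(I - K) ≠ {0} and then range(I - K) = ker((I - K)^*)^⊥, with dim ker(I - K) = dim ker((I - K)^*). Since det(I - K) ≠ 0, 1 is not an eigenvalue of K and ker(I - K) = {0}, so we are in the first case: for every y there is a unique x = (I - K)^(-1) y. Explicitly, by the Sherman–Morrison formula, (I - u v^T)^(-1) = I + u v^T/(1 - v·u), i.e. (I - K)^(-1) = I + K/(-2).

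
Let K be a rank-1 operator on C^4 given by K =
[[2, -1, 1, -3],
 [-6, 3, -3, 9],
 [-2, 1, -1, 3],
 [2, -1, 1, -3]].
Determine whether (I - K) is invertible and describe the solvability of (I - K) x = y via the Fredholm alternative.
(I - K) is singular (det(I - K) = 0, i.e. 1 ∈ sigma(K)). (I - K) x = y is solvable iff y ⊥ ker((I - K)^*) = span{(2, -1, 1, -3)}, i.e. iff 2y_1 - y_2 + y_3 - 3y_4 = 0. When solvable, the solutions are x = y + c·(1, -3, -1, 1), c arbitrary (ker(I - K) = span{(1, -3, -1, 1)}, dimension 1).

K has rank 1, so it is an outer product K = u v^T: every row of K is a multiple of one row vector. Reading off the entries, u = (1, -3, -1, 1) and v = (2, -1, 1, -3) (row i of K equals u_i·v^T). A rank-one matrix u v^T satisfies K u = u (v·u) and kills the (3)-dimensional subspace v^⊥, so its characteristic polynomial is lambda^3 (lambda - v·u) with v·u = tr K = 1. Hence the eigenvalues of I - K are 1 (multiplicity 3) and 1 - (1) = 0, so det(I - K) = 0. (Direct check: I - K =
[[-1, 1, -1, 3],
 [6, -2, 3, -9],
 [2, -1, 2, -3],
 [-2, 1, -1, 4]]
has determinant 0.) So 1 is an eigenvalue of K and (I - K) is not invertible. The finite-dimensional Fredholm alternative says: either (I - K) is invertible, or ker(I - K) ≠ {0} and then range(I - K) = ker((I - K)^*)^⊥, with dim ker(I - K) = dim ker((I - K)^*). We are in the second case, so we need both kernels. Kernel of I - K: (I - K) u = u - u (v·u) = u - u = 0, so ker(I - K) = span{u} = span{(1, -3, -1, 1)} (it is exactly 1-dimensional because rank(I - K) = 3). Kernel of the adjoint: K is real, so (I - K)^* = I - K^T = I - v u^T, and (I - v u^T) v = v - v (u·v) = 0; hence ker((I - K)^*) = span{v} = span{(2, -1, 1, -3)}. Therefore (I - K) x = y is solvable iff <y, v> = 0, i.e. iff 2y_1 - y_2 + y_3 - 3y_4 = 0. When this holds, K y = u (v·y) = 0, so (I - K) y = y and x = y is a particular solution; the full solution set is the line x = y + c·u = y + c·(1, -3, -1, 1), c ∈ C.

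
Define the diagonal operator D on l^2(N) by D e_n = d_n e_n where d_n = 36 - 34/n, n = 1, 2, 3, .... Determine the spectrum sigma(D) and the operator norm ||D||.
sigma(D) = {36 - 34/n : n ≥ 1} ∪ {36}; ||D|| = 36

A bounded diagonal operator on l^2 with diagonal entries d_n has spectrum equal to the closure of {d_n : n ≥ 1}: every d_n is an eigenvalue (with eigenvector e_n), so {d_n} ⊂ sigma(D); the spectrum is closed, so its closure is too; and for lambda not in the closure, (D - lambda I) has bounded inverse (the diagonal entries 1/(d_n - lambda) are bounded). For our sequence d_n = 36 - 34/n, n = 1, 2, 3, ...:
  - {d_n} = {36 - 34/n : n ≥ 1}; the only limit point is 36
  - closure = {36 - 34/n : n ≥ 1} ∪ {36}
For the norm: a diagonal operator has ||D|| = sup_n |d_n|. Here d_n = 36 - 34/n increases monotonically from d_1 = 2 toward 36, with all terms in [2, 36); so sup_n |d_n| = 36 (the supremum is the limit, not attained). So ||D|| = 36.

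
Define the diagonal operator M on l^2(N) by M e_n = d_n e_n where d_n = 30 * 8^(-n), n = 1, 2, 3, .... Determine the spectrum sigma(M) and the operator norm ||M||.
sigma(M) = {30 * 8^(-n) : n ≥ 1} ∪ {0}; ||M|| = 15/4

A bounded diagonal operator on l^2 with diagonal entries d_n has spectrum equal to the closure of {d_n : n ≥ 1}: every d_n is an eigenvalue (with eigenvector e_n), so {d_n} ⊂ sigma(M); the spectrum is closed, so its closure is too; and for lambda not in the closure, (M - lambda I) has bounded inverse (the diagonal entries 1/(d_n - lambda) are bounded). For our sequence d_n = 30 * 8^(-n), n = 1, 2, 3, ...:
  - {d_n} = {30 * 8^(-n) : n ≥ 1}; the only limit point is 0
  - closure = {30 * 8^(-n) : n ≥ 1} ∪ {0}
For the norm: a diagonal operator has ||M|| = sup_n |d_n|. Here d_n = 30 * 8^(-n) is positive and decreasing, so sup_n |d_n| = d_1 = 30/8 = 15/4. So ||M|| = 15/4.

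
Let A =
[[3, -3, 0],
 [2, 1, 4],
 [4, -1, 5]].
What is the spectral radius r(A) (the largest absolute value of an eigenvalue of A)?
r(A) ≈ 5.5159

The eigenvalues of A are the roots of its characteristic polynomial. With M = A (coefficients from the trace, the sum of principal 2x2 minors, and det A):
  p(λ) = det(λ I - M) = λ^3 - 9λ^2 + 33λ - 9.
No integer candidate from the rational root theorem (±divisors of 9) is a root, so the roots are irrational. The cubic discriminant is Δ = -35856 < 0, so there is one real root and a complex-conjugate pair. p(0) = -9 and p(1) = 16 have opposite signs, so a root lies in (0, 1); Newton's method refines it to λ ≈ 0.2958. Dividing out (λ - (0.2958)) leaves approximately λ^2 - 8.7042λ + 30.4252. For λ^2 - 8.7042λ + 30.4252 the discriminant is -45.938. It is negative, so the remaining roots are the complex-conjugate pair λ ≈ 4.3521 ± 3.3889i. Their product equals the constant term, so |λ|^2 ≈ 30.4252 and |λ| ≈ 5.5159.
Thus the eigenvalues (to 4 decimals) are 0.2958 (modulus 0.2958); 4.3521 ± 3.3889i (modulus 5.5159). The spectral radius is the largest modulus: r(A) ≈ 5.5159. (Cross-check: r(A) ≤ ||A||_2 ≈ 8.0473; equality holds whenever A is normal, though it can also hold for some non-normal A.)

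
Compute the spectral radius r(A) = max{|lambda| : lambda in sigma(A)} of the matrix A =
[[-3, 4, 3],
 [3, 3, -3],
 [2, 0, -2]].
r(A) = (2 + sqrt(112))/2 ≈ 6.2915

The eigenvalues of A are the roots of its characteristic polynomial. With M = A (coefficients from the trace, the sum of principal 2x2 minors, and det A):
  p(λ) = det(λ I - M) = λ^3 + 2λ^2 - 27λ.
The constant term is 0, so λ = 0 is a root. Dividing out λ leaves p(λ) = λ(λ^2 + 2λ - 27). For λ^2 + 2λ - 27 the discriminant is 112. It is nonnegative but not a perfect square, so the roots are real and irrational: λ = (-2 ± sqrt(112))/2 ≈ 4.2915, -6.2915.
Thus the eigenvalues (to 4 decimals) are 4.2915 (modulus 4.2915); -6.2915 (modulus 6.2915); 0 (modulus 0). The spectral radius is the largest modulus: r(A) = (2 + sqrt(112))/2 ≈ 6.2915. (Cross-check: r(A) ≤ ||A||_2 ≈ 6.7011; equality holds whenever A is normal, though it can also hold for some non-normal A.)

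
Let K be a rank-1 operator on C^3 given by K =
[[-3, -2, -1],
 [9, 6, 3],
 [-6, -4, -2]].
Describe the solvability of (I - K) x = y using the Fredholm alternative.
(I - K) is singular (det(I - K) = 0, i.e. 1 ∈ sigma(K)). (I - K) x = y is solvable iff y ⊥ ker((I - K)^*) = span{(-3, -2, -1)}, i.e. iff -3y_1 - 2y_2 - y_3 = 0. When solvable, the solutions are x = y + c·(1, -3, 2), c arbitrary (ker(I - K) = span{(1, -3, 2)}, dimension 1).

K has rank 1, so it is an outer product K = u v^T: every row of K is a multiple of one row vector. Reading off the entries, u = (1, -3, 2) and v = (-3, -2, -1) (row i of K equals u_i·v^T). A rank-one matrix u v^T satisfies K u = u (v·u) and kills the (2)-dimensional subspace v^⊥, so its characteristic polynomial is lambda^2 (lambda - v·u) with v·u = tr K = 1. Hence the eigenvalues of I - K are 1 (multiplicity 2) and 1 - (1) = 0, so det(I - K) = 0. (Direct check: I - K =
[[4, 2, 1],
 [-9, -5, -3],
 [6, 4, 3]]
has determinant 0.) So 1 is an eigenvalue of K and (I - K) is not invertible. The finite-dimensional Fredholm alternative says: either (I - K) is invertible, or ker(I - K) ≠ {0} and then range(I - K) = ker((I - K)^*)^⊥, with dim ker(I - K) = dim ker((I - K)^*). We are in the second case, so we need both kernels. Kernel of I - K: (I - K) u = u - u (v·u) = u - u = 0, so ker(I - K) = span{u} = span{(1, -3, 2)} (it is exactly 1-dimensional because rank(I - K) = 2). Kernel of the adjoint: K is real, so (I - K)^* = I - K^T = I - v u^T, and (I - v u^T) v = v - v (u·v) = 0; hence ker((I - K)^*) = span{v} = span{(-3, -2, -1)}. Therefore (I - K) x = y is solvable iff <y, v> = 0, i.e. iff -3y_1 - 2y_2 - y_3 = 0. When this holds, K y = u (v·y) = 0, so (I - K) y = y and x = y is a particular solution; the full solution set is the line x = y + c·u = y + c·(1, -3, 2), c ∈ C.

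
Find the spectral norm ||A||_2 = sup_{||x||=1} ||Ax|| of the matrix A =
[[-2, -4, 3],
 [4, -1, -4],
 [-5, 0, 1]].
||A||_2 ≈ 8.088 (= sqrt(largest eigenvalue of A^T A))

||A||_2 = sigma_max(A) = sqrt(lambda_max(A^T A)). Form the symmetric matrix M = A^T A =
[[45, 4, -27],
 [4, 17, -8],
 [-27, -8, 26]].
Its characteristic polynomial (trace, sum of principal 2x2 minors, determinant of M give the coefficients) is
  p(λ) = det(λ I - M) = λ^3 - 88λ^2 + 1568λ - 5929.
No integer candidate from the rational root theorem (±divisors of 5929) is a root, so the roots are irrational. The cubic discriminant is Δ = 1234100917 > 0, so there are three distinct real roots. p(5) = -164 and p(6) = 527 have opposite signs, so a root lies in (5, 6); Newton's method refines it to λ ≈ 5.2195. p(17) = 208 and p(18) = -385 have opposite signs, so a root lies in (17, 18); Newton's method refines it to λ ≈ 17.3647. p(65) = -1184 and p(66) = 1727 have opposite signs, so a root lies in (65, 66); Newton's method refines it to λ ≈ 65.4158. Check (Vieta): the three roots sum to 88, matching tr M = 88.
So the eigenvalues of A^T A are ≈ 5.2195, 17.3647, 65.4158 (all ≥ 0, as they must be for A^T A). The largest is λ_max ≈ 65.4158, hence ||A||_2 = sqrt(λ_max) ≈ 8.088.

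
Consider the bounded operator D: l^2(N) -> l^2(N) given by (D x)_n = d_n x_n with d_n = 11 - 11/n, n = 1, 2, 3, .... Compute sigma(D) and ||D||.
sigma(D) = {11 - 11/n : n ≥ 1} ∪ {11}; ||D|| = 11

A bounded diagonal operator on l^2 with diagonal entries d_n has spectrum equal to the closure of {d_n : n ≥ 1}: every d_n is an eigenvalue (with eigenvector e_n), so {d_n} ⊂ sigma(D); the spectrum is closed, so its closure is too; and for lambda not in the closure, (D - lambda I) has bounded inverse (the diagonal entries 1/(d_n - lambda) are bounded). For our sequence d_n = 11 - 11/n, n = 1, 2, 3, ...:
  - {d_n} = {11 - 11/n : n ≥ 1}; the only limit point is 11
  - closure = {11 - 11/n : n ≥ 1} ∪ {11}
For the norm: a diagonal operator has ||D|| = sup_n |d_n|. Here d_n = 11 - 11/n increases monotonically from d_1 = 0 toward 11, with all terms in [0, 11); so sup_n |d_n| = 11 (the supremum is the limit, not attained). So ||D|| = 11.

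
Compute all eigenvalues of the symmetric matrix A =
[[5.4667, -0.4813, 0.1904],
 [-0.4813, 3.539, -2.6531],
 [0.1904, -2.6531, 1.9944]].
sigma(A) ≈ {0, 5, 6}

A is real symmetric, so its spectrum consists of real eigenvalues. Expanding the characteristic polynomial of the displayed matrix gives
  det(λ I - A) = p(λ) = λ^3 + (-11)λ^2 + (30)λ + (-0.0011).
Solving p(λ) = 0 yields eigenvalues ≈ 0, 5, 6. (A is shown rounded to 4 decimals, so these recover the underlying integer eigenvalues to within that precision.)
Verification: the trace of A = 11 equals the sum of eigenvalues 11, and det(A) ≈ 0.0011 matches the eigenvalue product 0.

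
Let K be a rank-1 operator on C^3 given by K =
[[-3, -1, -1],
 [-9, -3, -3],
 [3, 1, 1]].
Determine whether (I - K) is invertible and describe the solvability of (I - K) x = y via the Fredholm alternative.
(I - K) is invertible (det(I - K) = 6 ≠ 0), so for every y in C^3 the equation (I - K) x = y has a unique solution.

K has rank 1, so it is an outer product K = u v^T: every row of K is a multiple of one row vector. Reading off the entries, u = (1, 3, -1) and v = (-3, -1, -1) (row i of K equals u_i·v^T). A rank-one matrix u v^T satisfies K u = u (v·u) and kills the (2)-dimensional subspace v^⊥, so its characteristic polynomial is lambda^2 (lambda - v·u) with v·u = tr K = -5. Hence the eigenvalues of I - K are 1 (multiplicity 2) and 1 - (-5) = 6, so det(I - K) = 6. (Direct check: I - K =
[[4, 1, 1],
 [9, 4, 3],
 [-3, -1, 0]]
has determinant 6.) The finite-dimensional Fredholm alternative says: either (I - K) is invertible, or ker(I - K) ≠ {0} and then range(I - K) = ker((I - K)^*)^⊥, with dim ker(I - K) = dim ker((I - K)^*). Since det(I - K) ≠ 0, 1 is not an eigenvalue of K and ker(I - K) = {0}, so we are in the first case: for every y there is a unique x = (I - K)^(-1) y. Explicitly, by the Sherman–Morrison formula, (I - u v^T)^(-1) = I + u v^T/(1 - v·u), i.e. (I - K)^(-1) = I + K/(6).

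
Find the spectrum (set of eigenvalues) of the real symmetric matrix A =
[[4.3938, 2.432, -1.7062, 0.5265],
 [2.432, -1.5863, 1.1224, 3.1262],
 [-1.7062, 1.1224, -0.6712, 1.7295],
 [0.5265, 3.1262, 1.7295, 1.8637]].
sigma(A) ≈ {-4, -2, 4, 6}

A is real symmetric, so its spectrum consists of real eigenvalues. Expanding the characteristic polynomial of the displayed matrix gives
  det(λ I - A) = p(λ) = λ^4 + (-4)λ^3 + (-28)λ^2 + (64)λ + (192.0015).
Solving p(λ) = 0 yields eigenvalues ≈ -4, -2, 4, 6. (A is shown rounded to 4 decimals, so these recover the underlying integer eigenvalues to within that precision.)
Verification: the trace of A = 4 equals the sum of eigenvalues 4, and det(A) ≈ 192.0015 matches the eigenvalue product 192.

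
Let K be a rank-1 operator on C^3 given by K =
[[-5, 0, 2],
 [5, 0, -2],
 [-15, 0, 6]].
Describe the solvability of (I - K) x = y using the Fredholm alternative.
(I - K) is singular (det(I - K) = 0, i.e. 1 ∈ sigma(K)). (I - K) x = y is solvable iff y ⊥ ker((I - K)^*) = span{(-5, 0, 2)}, i.e. iff -5y_1 + 2y_3 = 0. When solvable, the solutions are x = y + c·(1, -1, 3), c arbitrary (ker(I - K) = span{(1, -1, 3)}, dimension 1).

K has rank 1, so it is an outer product K = u v^T: every row of K is a multiple of one row vector. Reading off the entries, u = (1, -1, 3) and v = (-5, 0, 2) (row i of K equals u_i·v^T). A rank-one matrix u v^T satisfies K u = u (v·u) and kills the (2)-dimensional subspace v^⊥, so its characteristic polynomial is lambda^2 (lambda - v·u) with v·u = tr K = 1. Hence the eigenvalues of I - K are 1 (multiplicity 2) and 1 - (1) = 0, so det(I - K) = 0. (Direct check: I - K =
[[6, 0, -2],
 [-5, 1, 2],
 [15, 0, -5]]
has determinant 0.) So 1 is an eigenvalue of K and (I - K) is not invertible. The finite-dimensional Fredholm alternative says: either (I - K) is invertible, or ker(I - K) ≠ {0} and then range(I - K) = ker((I - K)^*)^⊥, with dim ker(I - K) = dim ker((I - K)^*). We are in the second case, so we need both kernels. Kernel of I - K: (I - K) u = u - u (v·u) = u - u = 0, so ker(I - K) = span{u} = span{(1, -1, 3)} (it is exactly 1-dimensional because rank(I - K) = 2). Kernel of the adjoint: K is real, so (I - K)^* = I - K^T = I - v u^T, and (I - v u^T) v = v - v (u·v) = 0; hence ker((I - K)^*) = span{v} = span{(-5, 0, 2)}. Therefore (I - K) x = y is solvable iff <y, v> = 0, i.e. iff -5y_1 + 2y_3 = 0. When this holds, K y = u (v·y) = 0, so (I - K) y = y and x = y is a particular solution; the full solution set is the line x = y + c·u = y + c·(1, -1, 3), c ∈ C.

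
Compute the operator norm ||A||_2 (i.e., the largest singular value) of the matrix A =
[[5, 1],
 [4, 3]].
||A||_2 = sqrt((51 + sqrt(2117))/2) ≈ 6.9646 (= sqrt(largest eigenvalue of A^T A))

||A||_2 = sigma_max(A) = sqrt(lambda_max(A^T A)). Form the symmetric matrix M = A^T A =
[[41, 17],
 [17, 10]].
Its characteristic polynomial (trace, determinant of M give the coefficients) is
  p(λ) = det(λ I - M) = λ^2 - 51λ + 121.
For λ^2 - 51λ + 121 the discriminant is 2117. It is nonnegative but not a perfect square, so the roots are real and irrational: λ = (51 ± sqrt(2117))/2 ≈ 48.5054, 2.4946.
So the eigenvalues of A^T A are ≈ 2.4946, 48.5054 (all ≥ 0, as they must be for A^T A). The largest is λ_max = (51 + sqrt(2117))/2 ≈ 48.5054, hence ||A||_2 = sqrt(λ_max) = sqrt((51 + sqrt(2117))/2) ≈ 6.9646.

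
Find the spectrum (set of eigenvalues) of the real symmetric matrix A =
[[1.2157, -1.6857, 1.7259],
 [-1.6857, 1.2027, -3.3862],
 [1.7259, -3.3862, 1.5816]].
sigma(A) ≈ {-2, 0, 6}

A is real symmetric, so its spectrum consists of real eigenvalues. Expanding the characteristic polynomial of the displayed matrix gives
  det(λ I - A) = p(λ) = λ^3 + (-4)λ^2 + (-12)λ + (0).
Solving p(λ) = 0 yields eigenvalues ≈ -2, 0, 6. (A is shown rounded to 4 decimals, so these recover the underlying integer eigenvalues to within that precision.)
Verification: the trace of A = 4 equals the sum of eigenvalues 4, and det(A) ≈ -0.0006 matches the eigenvalue product 0.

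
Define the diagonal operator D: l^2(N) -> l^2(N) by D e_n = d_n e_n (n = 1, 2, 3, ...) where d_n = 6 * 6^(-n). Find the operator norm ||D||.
||D|| = 1 (attained at n = 1)

For D diagonal, ||D|| = sup_n |d_n|. The sequence d_n = 6 * 6^(-n) is positive and strictly decreasing (ratio 6^(-1) < 1), so the supremum is d_1 = 6/6 = 1. Hence ||D|| = 1.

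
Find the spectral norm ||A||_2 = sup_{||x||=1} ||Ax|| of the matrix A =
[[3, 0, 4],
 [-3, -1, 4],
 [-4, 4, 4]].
||A||_2 ≈ 8.0434 (= sqrt(largest eigenvalue of A^T A))

||A||_2 = sigma_max(A) = sqrt(lambda_max(A^T A)). Form the symmetric matrix M = A^T A =
[[34, -13, -16],
 [-13, 17, 12],
 [-16, 12, 48]].
Its characteristic polynomial (trace, sum of principal 2x2 minors, determinant of M give the coefficients) is
  p(λ) = det(λ I - M) = λ^3 - 99λ^2 + 2457λ - 15376.
No integer candidate from the rational root theorem (±divisors of 15376) is a root, so the roots are irrational. The cubic discriminant is Δ = 1098236853 > 0, so there are three distinct real roots. p(9) = -553 and p(10) = 294 have opposite signs, so a root lies in (9, 10); Newton's method refines it to λ ≈ 9.6336. p(24) = 392 and p(25) = -201 have opposite signs, so a root lies in (24, 25); Newton's method refines it to λ ≈ 24.6705. p(64) = -1488 and p(65) = 679 have opposite signs, so a root lies in (64, 65); Newton's method refines it to λ ≈ 64.6959. Check (Vieta): the three roots sum to 99, matching tr M = 99.
So the eigenvalues of A^T A are ≈ 9.6336, 24.6705, 64.6959 (all ≥ 0, as they must be for A^T A). The largest is λ_max ≈ 64.6959, hence ||A||_2 = sqrt(λ_max) ≈ 8.0434.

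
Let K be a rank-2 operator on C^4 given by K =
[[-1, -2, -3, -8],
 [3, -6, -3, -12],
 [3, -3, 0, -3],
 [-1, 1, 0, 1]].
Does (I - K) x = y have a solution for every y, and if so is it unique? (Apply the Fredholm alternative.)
(I - K) is invertible (det(I - K) = 16 ≠ 0), so for every y in C^4 the equation (I - K) x = y has a unique solution.

K has rank 2 and factors as K = U V^T = u1 v1^T + u2 v2^T with u1 = (1, -3, -3, 1), v1 = (-1, 1, 0, 1), u2 = (-3, -3, 0, 0), v2 = (0, 1, 1, 3) (multiplying out reproduces the displayed K). The nonzero eigenvalues of U V^T coincide with those of the 2 x 2 matrix G = V^T U = [[v1·u1, v1·u2], [v2·u1, v2·u2]] = [[-3, 0], [-3, -3]], and by the Sylvester determinant identity det(I_4 - U V^T) = det(I_2 - V^T U) = det([[4, 0], [3, 4]]) = (4)(4) - (0)(3) = 16. (Direct check: I - K =
[[2, 2, 3, 8],
 [-3, 7, 3, 12],
 [-3, 3, 1, 3],
 [1, -1, 0, 0]]
has determinant 16.) The finite-dimensional Fredholm alternative says: either (I - K) is invertible, or ker(I - K) ≠ {0} and then range(I - K) = ker((I - K)^*)^⊥, with dim ker(I - K) = dim ker((I - K)^*). Since det(I - K) ≠ 0, 1 is not an eigenvalue of K and ker(I - K) = {0}, so we are in the first case: for every y there is a unique x = (I - K)^(-1) y. (Explicitly, by the Woodbury identity, (I - U V^T)^(-1) = I + U (I_2 - G)^(-1) V^T.)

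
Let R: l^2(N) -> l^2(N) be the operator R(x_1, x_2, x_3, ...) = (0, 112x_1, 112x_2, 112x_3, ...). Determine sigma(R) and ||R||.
sigma(R) = closed disk {z in C : |z| ≤ 112}; ||R|| = 112

Note R = 112·U where U is the unit right shift (U x)_k = x_{k-1} (with x_0 := 0); so ||R|| = 112||U|| and sigma(R) = 112·sigma(U). ||R x||^2 = sum_{k≥1} |112x_k|^2 = 12544||x||^2, so ||R|| = 112 and sigma(R) ⊂ {|z| ≤ 112}. For any |lambda| < 112, the equation (R - lambda I) x = 0 forces x_1 = 0, then 112x_k = lambda x_{k+1} ⇒ x = 0, so R has no eigenvalues. But (R - lambda I) is not surjective for |lambda| < 112: solving (R - lambda I) x = e_1 would require x_n proportional to (lambda/112)^(-n), which is not in l^2. So every |lambda| < 112 lies in the residual spectrum. The boundary |lambda| = 112 is in the approximate point spectrum (the spectrum is closed). Hence sigma(R) is the closed disk of radius 112.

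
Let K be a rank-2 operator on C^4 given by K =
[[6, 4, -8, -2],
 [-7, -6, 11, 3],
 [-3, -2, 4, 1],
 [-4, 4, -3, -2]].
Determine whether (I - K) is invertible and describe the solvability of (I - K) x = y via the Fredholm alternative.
(I - K) is invertible (det(I - K) = -36 ≠ 0), so for every y in C^4 the equation (I - K) x = y has a unique solution.

K has rank 2 and factors as K = U V^T = u1 v1^T + u2 v2^T with u1 = (-2, 2, 1, 3), v1 = (-2, 0, 1, 0), u2 = (2, -3, -1, 2), v2 = (1, 2, -3, -1) (multiplying out reproduces the displayed K). The nonzero eigenvalues of U V^T coincide with those of the 2 x 2 matrix G = V^T U = [[v1·u1, v1·u2], [v2·u1, v2·u2]] = [[5, -5], [-4, -3]], and by the Sylvester determinant identity det(I_4 - U V^T) = det(I_2 - V^T U) = det([[-4, 5], [4, 4]]) = (-4)(4) - (5)(4) = -36. (Direct check: I - K =
[[-5, -4, 8, 2],
 [7, 7, -11, -3],
 [3, 2, -3, -1],
 [4, -4, 3, 3]]
has determinant -36.) The finite-dimensional Fredholm alternative says: either (I - K) is invertible, or ker(I - K) ≠ {0} and then range(I - K) = ker((I - K)^*)^⊥, with dim ker(I - K) = dim ker((I - K)^*). Since det(I - K) ≠ 0, 1 is not an eigenvalue of K and ker(I - K) = {0}, so we are in the first case: for every y there is a unique x = (I - K)^(-1) y. (Explicitly, by the Woodbury identity, (I - U V^T)^(-1) = I + U (I_2 - G)^(-1) V^T.)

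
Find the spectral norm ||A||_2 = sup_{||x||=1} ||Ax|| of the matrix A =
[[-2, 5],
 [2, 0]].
||A||_2 = sqrt((33 + sqrt(689))/2) ≈ 5.4428 (= sqrt(largest eigenvalue of A^T A))

||A||_2 = sigma_max(A) = sqrt(lambda_max(A^T A)). Form the symmetric matrix M = A^T A =
[[8, -10],
 [-10, 25]].
Its characteristic polynomial (trace, determinant of M give the coefficients) is
  p(λ) = det(λ I - M) = λ^2 - 33λ + 100.
For λ^2 - 33λ + 100 the discriminant is 689. It is nonnegative but not a perfect square, so the roots are real and irrational: λ = (33 ± sqrt(689))/2 ≈ 29.6244, 3.3756.
So the eigenvalues of A^T A are ≈ 3.3756, 29.6244 (all ≥ 0, as they must be for A^T A). The largest is λ_max = (33 + sqrt(689))/2 ≈ 29.6244, hence ||A||_2 = sqrt(λ_max) = sqrt((33 + sqrt(689))/2) ≈ 5.4428.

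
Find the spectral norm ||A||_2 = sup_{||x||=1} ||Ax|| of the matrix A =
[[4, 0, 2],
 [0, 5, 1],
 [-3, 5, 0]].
||A||_2 ≈ 7.5532 (= sqrt(largest eigenvalue of A^T A))

||A||_2 = sigma_max(A) = sqrt(lambda_max(A^T A)). Form the symmetric matrix M = A^T A =
[[25, -15, 8],
 [-15, 50, 5],
 [8, 5, 5]].
Its characteristic polynomial (trace, sum of principal 2x2 minors, determinant of M give the coefficients) is
  p(λ) = det(λ I - M) = λ^3 - 80λ^2 + 1311λ - 100.
No integer candidate from the rational root theorem (±divisors of 100) is a root, so the roots are irrational. The cubic discriminant is Δ = 1970555476 > 0, so there are three distinct real roots. p(0) = -100 and p(1) = 1132 have opposite signs, so a root lies in (0, 1); Newton's method refines it to λ ≈ 0.0766. p(22) = 670 and p(23) = -100 have opposite signs, so a root lies in (22, 23); Newton's method refines it to λ ≈ 22.8719. p(57) = -100 and p(58) = 1930 have opposite signs, so a root lies in (57, 58); Newton's method refines it to λ ≈ 57.0515. Check (Vieta): the three roots sum to 80, matching tr M = 80.
So the eigenvalues of A^T A are ≈ 0.0766, 22.8719, 57.0515 (all ≥ 0, as they must be for A^T A). The largest is λ_max ≈ 57.0515, hence ||A||_2 = sqrt(λ_max) ≈ 7.5532.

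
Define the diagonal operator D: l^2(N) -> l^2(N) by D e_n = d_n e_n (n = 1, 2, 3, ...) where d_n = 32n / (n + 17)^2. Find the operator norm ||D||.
||D|| = 8/17 (attained at n = 17)

For D diagonal, ||D|| = sup_n |d_n|. Treat f(x) = 32x / (x + 17)^2 for real x > 0. By the quotient rule, f'(x) = 32(17 - x)/(x + 17)^3, which is positive for x < 17 and negative for x > 17. So f has a unique maximum at x = 17, and since 17 is a positive integer, the supremum over n ≥ 1 is attained at n = 17: d_17 = 32·17/(17 + 17)^2 = 32·17/1156 = 8/17. Hence ||D|| = 8/17.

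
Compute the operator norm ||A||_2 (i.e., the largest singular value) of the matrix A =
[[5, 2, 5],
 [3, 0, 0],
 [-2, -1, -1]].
||A||_2 ≈ 8.0077 (= sqrt(largest eigenvalue of A^T A))

||A||_2 = sigma_max(A) = sqrt(lambda_max(A^T A)). Form the symmetric matrix M = A^T A =
[[38, 12, 27],
 [12, 5, 11],
 [27, 11, 26]].
Its characteristic polynomial (trace, sum of principal 2x2 minors, determinant of M give the coefficients) is
  p(λ) = det(λ I - M) = λ^3 - 69λ^2 + 314λ - 81.
No integer candidate from the rational root theorem (±divisors of 81) is a root, so the roots are irrational. The cubic discriminant is Δ = 270553945 > 0, so there are three distinct real roots. p(0) = -81 and p(1) = 165 have opposite signs, so a root lies in (0, 1); Newton's method refines it to λ ≈ 0.2744. p(4) = 135 and p(5) = -111 have opposite signs, so a root lies in (4, 5); Newton's method refines it to λ ≈ 4.6027. p(64) = -465 and p(65) = 3429 have opposite signs, so a root lies in (64, 65); Newton's method refines it to λ ≈ 64.1228. Check (Vieta): the three roots sum to 69, matching tr M = 69.
So the eigenvalues of A^T A are ≈ 0.2744, 4.6027, 64.1228 (all ≥ 0, as they must be for A^T A). The largest is λ_max ≈ 64.1228, hence ||A||_2 = sqrt(λ_max) ≈ 8.0077.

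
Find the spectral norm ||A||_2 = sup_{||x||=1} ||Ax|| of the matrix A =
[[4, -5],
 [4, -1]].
||A||_2 = sqrt((58 + sqrt(2340))/2) ≈ 7.2929 (= sqrt(largest eigenvalue of A^T A))

||A||_2 = sigma_max(A) = sqrt(lambda_max(A^T A)). Form the symmetric matrix M = A^T A =
[[32, -24],
 [-24, 26]].
Its characteristic polynomial (trace, determinant of M give the coefficients) is
  p(λ) = det(λ I - M) = λ^2 - 58λ + 256.
For λ^2 - 58λ + 256 the discriminant is 2340. It is nonnegative but not a perfect square, so the roots are real and irrational: λ = (58 ± sqrt(2340))/2 ≈ 53.1868, 4.8132.
So the eigenvalues of A^T A are ≈ 4.8132, 53.1868 (all ≥ 0, as they must be for A^T A). The largest is λ_max = (58 + sqrt(2340))/2 ≈ 53.1868, hence ||A||_2 = sqrt(λ_max) = sqrt((58 + sqrt(2340))/2) ≈ 7.2929.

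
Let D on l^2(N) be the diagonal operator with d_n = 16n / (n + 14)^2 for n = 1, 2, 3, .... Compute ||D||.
||D|| = 2/7 (attained at n = 14)

For D diagonal, ||D|| = sup_n |d_n|. Treat f(x) = 16x / (x + 14)^2 for real x > 0. By the quotient rule, f'(x) = 16(14 - x)/(x + 14)^3, which is positive for x < 14 and negative for x > 14. So f has a unique maximum at x = 14, and since 14 is a positive integer, the supremum over n ≥ 1 is attained at n = 14: d_14 = 16·14/(14 + 14)^2 = 16·14/784 = 2/7. Hence ||D|| = 2/7.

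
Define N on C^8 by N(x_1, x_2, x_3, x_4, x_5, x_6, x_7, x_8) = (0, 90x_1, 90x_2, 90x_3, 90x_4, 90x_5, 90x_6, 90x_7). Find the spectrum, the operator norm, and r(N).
sigma(N) = {0}; ||N|| = 90; r(N) = 0. (N is nilpotent with N^8 = 0.)

On C^8, N is a strictly lower-triangular matrix with 90 on the subdiagonal and zeros elsewhere, so its characteristic polynomial is lambda^8 and every eigenvalue is 0: sigma(N) = {0}. For the operator norm, N e_i = 90e_{i+1} for i = 1, ..., 7 and N e_8 = 0, so the singular values of N are 90 (with multiplicity 7) and 0; hence ||N|| = 90. The spectral radius r(N) = max|lambda| = 0. Note ||N|| > r(N) — characteristic of non-normal nilpotent operators. Indeed N^8 = 0.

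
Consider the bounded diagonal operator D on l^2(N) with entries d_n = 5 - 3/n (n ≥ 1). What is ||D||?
||D|| = 5

For a diagonal operator on l^2 with entries d_n, ||D|| = sup_n |d_n|. Here d_1 = 2, d_2 = 7/2, ..., and d_n = 5 - 3/n increases monotonically toward 5. All terms lie in [2, 5), so |d_n| = d_n and the supremum is the limit 5, which is not attained by any individual d_n. Hence ||D|| = 5.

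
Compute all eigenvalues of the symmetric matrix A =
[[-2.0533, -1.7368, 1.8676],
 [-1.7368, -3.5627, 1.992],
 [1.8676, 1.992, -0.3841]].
sigma(A) ≈ {-6, -1, 1}

A is real symmetric, so its spectrum consists of real eigenvalues. Expanding the characteristic polynomial of the displayed matrix gives
  det(λ I - A) = p(λ) = λ^3 + (6)λ^2 + (-1)λ + (-6).
Solving p(λ) = 0 yields eigenvalues ≈ -6, -1, 1. (A is shown rounded to 4 decimals, so these recover the underlying integer eigenvalues to within that precision.)
Verification: the trace of A = -6 equals the sum of eigenvalues -6, and det(A) ≈ 6.0002 matches the eigenvalue product 6.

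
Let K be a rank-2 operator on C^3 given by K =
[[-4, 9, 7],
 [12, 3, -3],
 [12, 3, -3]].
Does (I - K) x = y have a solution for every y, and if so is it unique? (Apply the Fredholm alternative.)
(I - K) is invertible (det(I - K) = -187 ≠ 0), so for every y in C^3 the equation (I - K) x = y has a unique solution.

K has rank 2 and factors as K = U V^T = u1 v1^T + u2 v2^T with u1 = (3, -3, -3), v1 = (-2, 2, 2), u2 = (-1, -3, -3), v2 = (-2, -3, -1) (multiplying out reproduces the displayed K). The nonzero eigenvalues of U V^T coincide with those of the 2 x 2 matrix G = V^T U = [[v1·u1, v1·u2], [v2·u1, v2·u2]] = [[-18, -10], [6, 14]], and by the Sylvester determinant identity det(I_3 - U V^T) = det(I_2 - V^T U) = det([[19, 10], [-6, -13]]) = (19)(-13) - (10)(-6) = -187. (Direct check: I - K =
[[5, -9, -7],
 [-12, -2, 3],
 [-12, -3, 4]]
has determinant -187.) The finite-dimensional Fredholm alternative says: either (I - K) is invertible, or ker(I - K) ≠ {0} and then range(I - K) = ker((I - K)^*)^⊥, with dim ker(I - K) = dim ker((I - K)^*). Since det(I - K) ≠ 0, 1 is not an eigenvalue of K and ker(I - K) = {0}, so we are in the first case: for every y there is a unique x = (I - K)^(-1) y. (Explicitly, by the Woodbury identity, (I - U V^T)^(-1) = I + U (I_2 - G)^(-1) V^T.)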